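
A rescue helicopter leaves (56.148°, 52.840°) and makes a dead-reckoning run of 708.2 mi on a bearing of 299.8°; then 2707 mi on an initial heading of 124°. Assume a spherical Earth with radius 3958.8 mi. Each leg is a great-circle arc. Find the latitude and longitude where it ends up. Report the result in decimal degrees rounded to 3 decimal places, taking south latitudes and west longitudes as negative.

Apply the spherical direct solution leg by leg, carrying full precision between legs.
Leg 1: from (56.148°, 52.840°), δ = 708.2/3958.8 = 0.178893 rad, θ = 299.8° → φ = 60.053°, λ = 34.822°.
Leg 2: from (60.053°, 34.822°), δ = 2707/3958.8 = 0.683793 rad, θ = 124° → φ = 29.692°, λ = 71.899°.

latitude 29.692°, longitude 71.899°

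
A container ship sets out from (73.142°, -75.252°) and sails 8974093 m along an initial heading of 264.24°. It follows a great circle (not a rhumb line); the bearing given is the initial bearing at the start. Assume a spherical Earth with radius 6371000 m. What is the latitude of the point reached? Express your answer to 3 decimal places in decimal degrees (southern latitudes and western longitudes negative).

Angular distance δ = d/R = 8974093 / 6371000 = 1.408585 rad.
With φ₁ = 73.142° = 1.276569 rad and θ = 264.24° = 4.611858 rad:
sin φ₂ = sin φ₁ cos δ + cos φ₁ sin δ cos θ = (0.957026)(0.161501) + (0.290001)(0.986873)(-0.100362) = 0.125838
φ₂ = asin(0.125838) = 0.126173 rad = 7.229°.
Then Δλ = atan2(-0.284749, 0.041071) = -1.427549 rad, from sin θ sin δ cos φ₁ over cos δ − sin φ₁ sin φ₂.
λ₂ = -75.252° + -81.793° = -157.045°.

latitude 7.229°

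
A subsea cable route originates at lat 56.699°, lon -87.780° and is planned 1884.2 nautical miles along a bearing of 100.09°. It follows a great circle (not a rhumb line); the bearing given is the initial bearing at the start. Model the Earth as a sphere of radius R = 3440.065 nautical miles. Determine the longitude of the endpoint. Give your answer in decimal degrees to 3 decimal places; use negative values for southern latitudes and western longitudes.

longitude -44.528°

The arc subtends δ = 1884.2/3440.065 = 0.547722 rad at the centre.
Start latitude φ₁ = 0.989584 rad; initial bearing θ = 1.746900 rad.
Destination latitude: φ₂ = arcsin( sin φ₁ cos δ + cos φ₁ sin δ cos θ ) = arcsin(0.663442) = 41.563°.
Δλ = atan2( sin θ sin δ cos φ₁ , cos δ − sin φ₁ sin φ₂ ) = atan2(0.281486, 0.299210) = 0.754886 rad = 43.252°.
λ₂ = -87.780° + 43.252° = -44.528°.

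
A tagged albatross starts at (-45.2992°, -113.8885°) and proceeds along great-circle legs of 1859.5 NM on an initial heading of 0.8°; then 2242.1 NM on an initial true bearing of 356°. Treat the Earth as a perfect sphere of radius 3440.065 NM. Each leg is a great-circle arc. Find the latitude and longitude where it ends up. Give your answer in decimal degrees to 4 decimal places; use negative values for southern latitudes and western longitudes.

latitude 22.9236°, longitude -116.0968°

Apply the spherical direct solution leg by leg, carrying full precision between legs.
Leg 1: from (-45.2992°, -113.8885°), δ = 1859.5/3440.065 = 0.540542 rad, θ = 0.8° → φ = -14.3305°, λ = -113.4636°.
Leg 2: from (-14.3305°, -113.4636°), δ = 2242.1/3440.065 = 0.651761 rad, θ = 356° → φ = 22.9236°, λ = -116.0968°.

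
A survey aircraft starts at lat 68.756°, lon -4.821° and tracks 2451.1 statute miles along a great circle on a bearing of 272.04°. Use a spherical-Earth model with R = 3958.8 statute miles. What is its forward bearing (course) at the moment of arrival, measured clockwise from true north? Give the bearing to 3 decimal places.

Angular distance δ = d/R = 2451.1 / 3958.8 = 0.619152 rad.
With φ₁ = 68.756° = 1.200019 rad and θ = 272.04° = 4.747994 rad:
Applying the spherical law of cosines for sides, sin φ₂ = sin φ₁ cos δ + cos φ₁ sin δ cos θ = 0.766516, so φ₂ = 50.042°.
Δλ = atan2( sin θ sin δ cos φ₁ , cos δ − sin φ₁ sin φ₂ ) = atan2(-0.210149, 0.099942) = -1.126876 rad = -64.565°.
λ₂ = λ₁ + Δλ = -69.386°.
The forward bearing on arrival equals the back-azimuth from the destination plus 180°.
Back-azimuth from P₂ (50.042°, -69.386°) to P₁ (68.756°, -4.821°), with Δλ' = λ₁ − λ₂ = 64.565°: atan2( sin Δλ' cos φ₁ , cos φ₂ sin φ₁ − sin φ₂ cos φ₁ cos Δλ' ) = 34.322°.
Final bearing = (34.322° + 180°) mod 360° = 214.322°.

final bearing 214.322°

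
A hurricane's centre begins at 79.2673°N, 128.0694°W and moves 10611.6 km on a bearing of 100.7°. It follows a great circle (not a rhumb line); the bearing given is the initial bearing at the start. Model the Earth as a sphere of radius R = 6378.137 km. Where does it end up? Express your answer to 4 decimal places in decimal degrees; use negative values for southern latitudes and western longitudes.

Angular distance δ = d/R = 10611.6 / 6378.137 = 1.663746 rad.
With φ₁ = 79.2673° = 1.383475 rad and θ = 100.7° = 1.757547 rad:
sin φ₂ = sin φ₁ cos δ + cos φ₁ sin δ cos θ = (0.982507)(-0.092816) + (0.186227)(0.995683)(-0.185667) = -0.125619
φ₂ = asin(-0.125619) = -0.125952 rad = -7.2165°.
Δλ = atan2( sin θ sin δ cos φ₁ , cos δ − sin φ₁ sin φ₂ ) = atan2(0.182199, 0.030606) = 1.404370 rad = 80.4645°.
Hence λ₂ = -128.0694° + 80.4645° = -47.6049°.

latitude -7.2165°, longitude -47.6049°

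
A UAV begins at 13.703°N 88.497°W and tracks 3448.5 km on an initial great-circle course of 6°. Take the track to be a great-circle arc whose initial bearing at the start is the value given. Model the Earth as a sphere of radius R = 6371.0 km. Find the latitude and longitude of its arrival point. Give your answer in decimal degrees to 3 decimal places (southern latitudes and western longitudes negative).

latitude 44.495°, longitude -84.167°

Angular distance δ = d/R = 3448.5 / 6371 = 0.541281 rad.
With φ₁ = 13.703° = 0.239162 rad and θ = 6° = 0.104720 rad:
Applying the spherical law of cosines for sides, sin φ₂ = sin φ₁ cos δ + cos φ₁ sin δ cos θ = 0.700852, so φ₂ = 44.495°.
Δλ = atan2( sin θ sin δ cos φ₁ , cos δ − sin φ₁ sin φ₂ ) = atan2(0.052324, 0.691025) = 0.075575 rad = 4.330°.
Hence λ₂ = -88.497° + 4.330° = -84.167°.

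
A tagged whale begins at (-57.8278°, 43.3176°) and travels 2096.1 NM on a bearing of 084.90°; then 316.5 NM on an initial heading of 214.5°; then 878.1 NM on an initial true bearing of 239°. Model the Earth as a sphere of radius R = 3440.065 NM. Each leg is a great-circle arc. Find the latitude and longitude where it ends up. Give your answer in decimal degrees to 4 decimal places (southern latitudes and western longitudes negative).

latitude -51.9466°, longitude 68.3759°

Apply the spherical direct solution leg by leg, carrying full precision between legs.
Leg 1: from (-57.8278°, 43.3176°), δ = 2096.1/3440.065 = 0.609320 rad, θ = 84.9° → φ = -41.8385°, λ = 93.2362°.
Leg 2: from (-41.8385°, 93.2362°), δ = 316.5/3440.065 = 0.092004 rad, θ = 214.5° → φ = -46.1059°, λ = 88.9318°.
Leg 3: from (-46.1059°, 88.9318°), δ = 878.1/3440.065 = 0.255257 rad, θ = 239° → φ = -51.9466°, λ = 68.3759°.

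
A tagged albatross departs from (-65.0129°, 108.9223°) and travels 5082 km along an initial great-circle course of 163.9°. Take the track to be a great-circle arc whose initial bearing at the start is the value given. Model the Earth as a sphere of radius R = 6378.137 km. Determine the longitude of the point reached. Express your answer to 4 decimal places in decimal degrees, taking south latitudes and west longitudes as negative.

δ = 5082/6378.137 = 0.796784 rad (45.6524°).
With φ₁ = -65.0129° = -1.134689 rad and θ = 163.9° = 2.860595 rad:
sin φ₂ = sin φ₁ cos δ + cos φ₁ sin δ cos θ = (-0.906403)(0.699010) + (0.422414)(0.715112)(-0.960779) = -0.923810
φ₂ = asin(-0.923810) = -1.177917 rad = -67.4897°.
Δλ = atan2( sin θ sin δ cos φ₁ , cos δ − sin φ₁ sin φ₂ ) = atan2(0.083769, -0.138335) = 2.597098 rad = 148.8027°.
λ₂ = 108.9223° + 148.8027° = 257.7250°, normalized to (−180°, 180°] → -102.2750°.

longitude -102.2750°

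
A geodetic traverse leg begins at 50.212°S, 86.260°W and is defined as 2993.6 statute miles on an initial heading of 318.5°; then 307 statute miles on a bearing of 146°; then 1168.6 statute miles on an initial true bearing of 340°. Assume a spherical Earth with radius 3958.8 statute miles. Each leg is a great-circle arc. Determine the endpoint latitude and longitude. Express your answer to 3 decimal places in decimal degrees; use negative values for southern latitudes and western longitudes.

Apply the spherical direct solution leg by leg, carrying full precision between legs.
Leg 1: from (-50.212°, -86.260°), δ = 2993.6/3958.8 = 0.756189 rad, θ = 318.5° → φ = -13.304°, λ = -114.113°.
Leg 2: from (-13.304°, -114.113°), δ = 307/3958.8 = 0.077549 rad, θ = 146° → φ = -16.974°, λ = -111.517°.
Leg 3: from (-16.974°, -111.517°), δ = 1168.6/3958.8 = 0.295190 rad, θ = 340° → φ = -1.022°, λ = -117.228°.

latitude -1.022°, longitude -117.228°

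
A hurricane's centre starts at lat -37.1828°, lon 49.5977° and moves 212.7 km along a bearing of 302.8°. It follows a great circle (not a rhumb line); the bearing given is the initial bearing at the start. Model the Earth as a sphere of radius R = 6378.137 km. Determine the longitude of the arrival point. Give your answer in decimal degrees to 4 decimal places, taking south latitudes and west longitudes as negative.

longitude 47.6091°

The arc subtends δ = 212.7/6378.137 = 0.033348 rad at the centre.
Start latitude φ₁ = -0.648962 rad; initial bearing θ = 5.284857 rad.
Applying the spherical law of cosines for sides, sin φ₂ = sin φ₁ cos δ + cos φ₁ sin δ cos θ = -0.589634, so φ₂ = -36.1310°.
For the longitude increment, Δλ = atan2( sin θ sin δ cos φ₁, cos δ − sin φ₁ sin φ₂ ) = atan2(-0.022329, 0.643093) = -1.9886°.
λ₂ = 49.5977° + -1.9886° = 47.6091°.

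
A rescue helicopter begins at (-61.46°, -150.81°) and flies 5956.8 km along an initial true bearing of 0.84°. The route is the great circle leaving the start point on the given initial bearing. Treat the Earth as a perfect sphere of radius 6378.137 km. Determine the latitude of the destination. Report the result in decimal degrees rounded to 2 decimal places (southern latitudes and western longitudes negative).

Angular distance δ = d/R = 5956.8 / 6378.137 = 0.933940 rad.
Converting: φ₁ = -1.072679 rad, θ = 0.014661 rad.
sin φ₂ = sin φ₁ cos δ + cos φ₁ sin δ cos θ = (-0.878484)(0.594671) + (0.477772)(0.803969)(0.999893) = -0.138336
φ₂ = asin(-0.138336) = -0.138781 rad = -7.95°.
Then Δλ = atan2(0.005631, 0.473145) = 0.011901 rad, from sin θ sin δ cos φ₁ over cos δ − sin φ₁ sin φ₂.
Hence λ₂ = -150.81° + 0.68° = -150.13°.

latitude -7.95°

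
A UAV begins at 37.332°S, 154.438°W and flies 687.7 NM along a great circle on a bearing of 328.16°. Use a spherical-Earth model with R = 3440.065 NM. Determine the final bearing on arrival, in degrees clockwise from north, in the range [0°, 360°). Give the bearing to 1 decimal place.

Angular distance δ = d/R = 687.7 / 3440.065 = 0.199909 rad.
With φ₁ = -37.332° = -0.651566 rad and θ = 328.16° = 5.727472 rad:
Destination latitude: φ₂ = arcsin( sin φ₁ cos δ + cos φ₁ sin δ cos θ ) = arcsin(-0.460217) = -27.401°.
For the longitude increment, Δλ = atan2( sin θ sin δ cos φ₁, cos δ − sin φ₁ sin φ₂ ) = atan2(-0.083299, 0.700994) = -6.777°.
Hence λ₂ = -154.438° + -6.777° = -161.215°.
The forward bearing on arrival equals the back-azimuth from the destination plus 180°.
Back-azimuth from P₂ (-27.4°, -161.2°) to P₁ (-37.3°, -154.4°), with Δλ' = λ₁ − λ₂ = 6.8°: atan2( sin Δλ' cos φ₁ , cos φ₂ sin φ₁ − sin φ₂ cos φ₁ cos Δλ' ) = 151.8°.
Final bearing = (151.8° + 180°) mod 360° = 331.8°.

final bearing 331.8°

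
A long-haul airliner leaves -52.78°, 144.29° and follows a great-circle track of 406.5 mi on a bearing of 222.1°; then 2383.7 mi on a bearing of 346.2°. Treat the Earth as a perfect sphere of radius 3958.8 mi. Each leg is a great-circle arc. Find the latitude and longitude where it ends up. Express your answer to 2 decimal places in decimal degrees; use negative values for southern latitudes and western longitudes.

latitude -23.00°, longitude 128.61°

Apply the spherical direct solution leg by leg, carrying full precision between legs.
Leg 1: from (-52.78°, 144.29°), δ = 406.5/3958.8 = 0.102683 rad, θ = 222.1° → φ = -56.94°, λ = 137.05°.
Leg 2: from (-56.94°, 137.05°), δ = 2383.7/3958.8 = 0.602127 rad, θ = 346.2° → φ = -23.00°, λ = 128.61°.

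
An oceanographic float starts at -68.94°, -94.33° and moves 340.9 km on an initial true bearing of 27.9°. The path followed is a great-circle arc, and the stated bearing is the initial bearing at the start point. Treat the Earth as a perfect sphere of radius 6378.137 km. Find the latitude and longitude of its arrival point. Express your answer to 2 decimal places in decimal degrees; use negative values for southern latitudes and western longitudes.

latitude -66.19°, longitude -90.78°

The arc subtends δ = 340.9/6378.137 = 0.053448 rad at the centre.
With φ₁ = -68.94° = -1.203230 rad and θ = 27.9° = 0.486947 rad:
Destination latitude: φ₂ = arcsin( sin φ₁ cos δ + cos φ₁ sin δ cos θ ) = arcsin(-0.914906) = -66.19°.
Then Δλ = atan2(0.008983, 0.144777) = 0.061967 rad, from sin θ sin δ cos φ₁ over cos δ − sin φ₁ sin φ₂.
λ₂ = λ₁ + Δλ = -90.78°.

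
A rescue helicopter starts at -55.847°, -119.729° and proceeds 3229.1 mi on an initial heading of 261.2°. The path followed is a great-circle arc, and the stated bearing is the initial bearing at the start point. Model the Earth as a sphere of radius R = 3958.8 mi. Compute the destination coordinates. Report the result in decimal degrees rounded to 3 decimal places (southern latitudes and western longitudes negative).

latitude -39.029°, longitude 172.397°

Angular distance δ = d/R = 3229.1 / 3958.8 = 0.815676 rad.
Converting: φ₁ = -0.974714 rad, θ = 4.558800 rad.
Destination latitude: φ₂ = arcsin( sin φ₁ cos δ + cos φ₁ sin δ cos θ ) = arcsin(-0.629719) = -39.029°.
For the longitude increment, Δλ = atan2( sin θ sin δ cos φ₁, cos δ − sin φ₁ sin φ₂ ) = atan2(-0.403997, 0.164257) = -67.874°.
λ₂ = -119.729° + -67.874° = -187.603°, normalized to (−180°, 180°] → 172.397°.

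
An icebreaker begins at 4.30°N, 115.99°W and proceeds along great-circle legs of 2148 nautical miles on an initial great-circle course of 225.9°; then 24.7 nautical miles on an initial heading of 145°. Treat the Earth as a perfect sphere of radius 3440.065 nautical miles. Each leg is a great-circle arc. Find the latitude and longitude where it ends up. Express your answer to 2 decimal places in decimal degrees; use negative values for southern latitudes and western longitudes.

latitude -20.51°, longitude -142.31°

Apply the spherical direct solution leg by leg, carrying full precision between legs.
Leg 1: from (4.30°, -115.99°), δ = 2148/3440.065 = 0.624407 rad, θ = 225.9° → φ = -20.17°, λ = -142.56°.
Leg 2: from (-20.17°, -142.56°), δ = 24.7/3440.065 = 0.007180 rad, θ = 145° → φ = -20.51°, λ = -142.31°.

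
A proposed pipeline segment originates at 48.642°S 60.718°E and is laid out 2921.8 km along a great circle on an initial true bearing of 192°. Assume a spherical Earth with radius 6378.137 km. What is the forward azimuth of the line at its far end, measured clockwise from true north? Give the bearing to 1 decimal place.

final bearing 209.0°

The arc subtends δ = 2921.8/6378.137 = 0.458096 rad at the centre.
With φ₁ = -48.642° = -0.848963 rad and θ = 192° = 3.351032 rad:
sin φ₂ = sin φ₁ cos δ + cos φ₁ sin δ cos θ = (-0.750596)(0.896896) + (0.660762)(0.442241)(-0.978148) = -0.959037
φ₂ = asin(-0.959037) = -1.283582 rad = -73.544°.
Then Δλ = atan2(-0.060755, 0.177047) = -0.330567 rad, from sin θ sin δ cos φ₁ over cos δ − sin φ₁ sin φ₂.
λ₂ = λ₁ + Δλ = 41.778°.
The forward bearing on arrival equals the back-azimuth from the destination plus 180°.
Back-azimuth from P₂ (-73.5°, 41.8°) to P₁ (-48.6°, 60.7°), with Δλ' = λ₁ − λ₂ = 18.9°: atan2( sin Δλ' cos φ₁ , cos φ₂ sin φ₁ − sin φ₂ cos φ₁ cos Δλ' ) = 29.0°.
Final bearing = (29.0° + 180°) mod 360° = 209.0°.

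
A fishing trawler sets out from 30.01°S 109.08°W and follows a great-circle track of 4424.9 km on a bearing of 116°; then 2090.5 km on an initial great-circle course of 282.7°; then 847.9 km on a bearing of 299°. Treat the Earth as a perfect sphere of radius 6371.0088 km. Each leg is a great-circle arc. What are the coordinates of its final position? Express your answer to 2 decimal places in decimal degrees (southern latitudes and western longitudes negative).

Apply the spherical direct solution leg by leg, carrying full precision between legs.
Leg 1: from (-30.01°, -109.08°), δ = 4424.9/6371.0088 = 0.694537 rad, θ = 116° → φ = -38.85°, λ = -61.47°.
Leg 2: from (-38.85°, -61.47°), δ = 2090.5/6371.0088 = 0.328127 rad, θ = 282.7° → φ = -32.59°, λ = -83.37°.
Leg 3: from (-32.59°, -83.37°), δ = 847.9/6371.0088 = 0.133087 rad, θ = 299° → φ = -28.66°, λ = -90.98°.

latitude -28.66°, longitude -90.98°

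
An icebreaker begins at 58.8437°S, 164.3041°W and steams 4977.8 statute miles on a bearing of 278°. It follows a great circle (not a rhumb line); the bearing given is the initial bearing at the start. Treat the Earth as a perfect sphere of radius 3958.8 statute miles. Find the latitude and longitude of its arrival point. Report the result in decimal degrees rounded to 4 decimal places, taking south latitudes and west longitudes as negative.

latitude -11.2637°, longitude 121.8461°

The arc subtends δ = 4977.8/3958.8 = 1.257401 rad at the centre.
With φ₁ = -58.8437° = -1.027016 rad and θ = 278° = 4.852015 rad:
Applying the spherical law of cosines for sides, sin φ₂ = sin φ₁ cos δ + cos φ₁ sin δ cos θ = -0.195325, so φ₂ = -11.2637°.
Δλ = atan2( sin θ sin δ cos φ₁ , cos δ − sin φ₁ sin φ₂ ) = atan2(-0.487385, 0.141139) = -1.288922 rad = -73.8498°.
λ₂ = -164.3041° + -73.8498° = -238.1539°, normalized to (−180°, 180°] → 121.8461°.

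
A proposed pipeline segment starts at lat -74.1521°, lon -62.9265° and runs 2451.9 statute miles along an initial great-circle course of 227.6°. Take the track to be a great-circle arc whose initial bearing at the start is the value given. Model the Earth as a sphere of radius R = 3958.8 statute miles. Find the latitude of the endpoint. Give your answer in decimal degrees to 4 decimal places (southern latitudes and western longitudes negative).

latitude -62.8983°

The arc subtends δ = 2451.9/3958.8 = 0.619354 rad at the centre.
Converting: φ₁ = -1.294198 rad, θ = 3.972369 rad.
sin φ₂ = sin φ₁ cos δ + cos φ₁ sin δ cos θ = (-0.961990)(0.814253) + (0.273085)(0.580510)(-0.674302) = -0.890200
φ₂ = asin(-0.890200) = -1.097783 rad = -62.8983°.
For the longitude increment, Δλ = atan2( sin θ sin δ cos φ₁, cos δ − sin φ₁ sin φ₂ ) = atan2(-0.117066, -0.042110) = -109.7841°.
Hence λ₂ = -62.9265° + -109.7841° = -172.7106°.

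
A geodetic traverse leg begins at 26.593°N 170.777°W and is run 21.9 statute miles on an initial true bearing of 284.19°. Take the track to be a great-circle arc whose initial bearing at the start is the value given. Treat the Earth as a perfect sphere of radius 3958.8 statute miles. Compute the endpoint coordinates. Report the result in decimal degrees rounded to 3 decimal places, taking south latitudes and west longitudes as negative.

The arc subtends δ = 21.9/3958.8 = 0.005532 rad at the centre.
With φ₁ = 26.593° = 0.464135 rad and θ = 284.19° = 4.960051 rad:
Destination latitude: φ₂ = arcsin( sin φ₁ cos δ + cos φ₁ sin δ cos θ ) = arcsin(0.448856) = 26.670°.
For the longitude increment, Δλ = atan2( sin θ sin δ cos φ₁, cos δ − sin φ₁ sin φ₂ ) = atan2(-0.004796, 0.799055) = -0.344°.
λ₂ = -170.777° + -0.344° = -171.121°.

latitude 26.670°, longitude -171.121°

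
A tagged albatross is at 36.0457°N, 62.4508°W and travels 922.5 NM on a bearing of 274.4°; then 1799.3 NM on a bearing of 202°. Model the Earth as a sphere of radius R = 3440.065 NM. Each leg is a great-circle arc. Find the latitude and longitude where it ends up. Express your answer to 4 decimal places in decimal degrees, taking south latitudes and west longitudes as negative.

latitude 7.4559°, longitude -92.3184°

Apply the spherical direct solution leg by leg, carrying full precision between legs.
Leg 1: from (36.0457°, -62.4508°), δ = 922.5/3440.065 = 0.268164 rad, θ = 274.4° → φ = 35.7207°, λ = -81.4404°.
Leg 2: from (35.7207°, -81.4404°), δ = 1799.3/3440.065 = 0.523042 rad, θ = 202° → φ = 7.4559°, λ = -92.3184°.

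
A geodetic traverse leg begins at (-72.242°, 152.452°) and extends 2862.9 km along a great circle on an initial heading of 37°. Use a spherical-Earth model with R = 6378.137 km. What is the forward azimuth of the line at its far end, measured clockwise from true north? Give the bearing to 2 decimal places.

Central angle δ = d/R = 0.448861 rad.
Converting: φ₁ = -1.260861 rad, θ = 0.645772 rad.
Applying the spherical law of cosines for sides, sin φ₂ = sin φ₁ cos δ + cos φ₁ sin δ cos θ = -0.752315, so φ₂ = -48.791°.
Then Δλ = atan2(0.079651, 0.184472) = 0.407595 rad, from sin θ sin δ cos φ₁ over cos δ − sin φ₁ sin φ₂.
Hence λ₂ = 152.452° + 23.353° = 175.805°.
The forward bearing on arrival equals the back-azimuth from the destination plus 180°.
Back-azimuth from P₂ (-48.79°, 175.81°) to P₁ (-72.24°, 152.45°), with Δλ' = λ₁ − λ₂ = -23.35°: atan2( sin Δλ' cos φ₁ , cos φ₂ sin φ₁ − sin φ₂ cos φ₁ cos Δλ' ) = 196.18°.
Final bearing = (196.18° + 180°) mod 360° = 16.18°.

final bearing 16.18°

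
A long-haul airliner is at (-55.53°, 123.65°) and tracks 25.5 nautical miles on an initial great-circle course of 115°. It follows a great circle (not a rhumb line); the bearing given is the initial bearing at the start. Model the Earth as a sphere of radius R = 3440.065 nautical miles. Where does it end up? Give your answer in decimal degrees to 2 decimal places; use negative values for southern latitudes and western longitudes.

Central angle δ = d/R = 0.007413 rad.
With φ₁ = -55.53° = -0.969181 rad and θ = 115° = 2.007129 rad:
Destination latitude: φ₂ = arcsin( sin φ₁ cos δ + cos φ₁ sin δ cos θ ) = arcsin(-0.826173) = -55.71°.
Then Δλ = atan2(0.003802, 0.318857) = 0.011924 rad, from sin θ sin δ cos φ₁ over cos δ − sin φ₁ sin φ₂.
Hence λ₂ = 123.65° + 0.68° = 124.33°.

latitude -55.71°, longitude 124.33°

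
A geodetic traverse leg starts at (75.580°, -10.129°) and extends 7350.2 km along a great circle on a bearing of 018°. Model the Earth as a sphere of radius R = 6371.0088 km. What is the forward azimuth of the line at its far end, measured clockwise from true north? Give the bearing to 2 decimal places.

Central angle δ = d/R = 1.153695 rad.
Converting: φ₁ = 1.319120 rad, θ = 0.314159 rad.
sin φ₂ = sin φ₁ cos δ + cos φ₁ sin δ cos θ = (0.968496)(0.405112) + (0.249028)(0.914267)(0.951057) = 0.608884
φ₂ = asin(0.608884) = 0.654653 rad = 37.509°.
For the longitude increment, Δλ = atan2( sin θ sin δ cos φ₁, cos δ − sin φ₁ sin φ₂ ) = atan2(0.070356, -0.184590) = 159.136°.
Hence λ₂ = -10.129° + 159.136° = 149.007°.
The forward bearing on arrival equals the back-azimuth from the destination plus 180°.
Back-azimuth from P₂ (37.51°, 149.01°) to P₁ (75.58°, -10.13°), with Δλ' = λ₁ − λ₂ = -159.14°: atan2( sin Δλ' cos φ₁ , cos φ₂ sin φ₁ − sin φ₂ cos φ₁ cos Δλ' ) = 354.43°.
Final bearing = (354.43° + 180°) mod 360° = 174.43°.

final bearing 174.43°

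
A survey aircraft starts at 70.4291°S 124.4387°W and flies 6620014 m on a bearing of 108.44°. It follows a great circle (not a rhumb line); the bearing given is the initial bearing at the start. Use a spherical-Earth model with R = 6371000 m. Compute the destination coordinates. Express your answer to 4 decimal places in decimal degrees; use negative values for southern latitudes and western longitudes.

latitude -34.6837°, longitude -28.3615°

Central angle δ = d/R = 1.039086 rad.
Start latitude φ₁ = -1.229220 rad; initial bearing θ = 1.892635 rad.
Destination latitude: φ₂ = arcsin( sin φ₁ cos δ + cos φ₁ sin δ cos θ ) = arcsin(-0.569045) = -34.6837°.
For the longitude increment, Δλ = atan2( sin θ sin δ cos φ₁, cos δ − sin φ₁ sin φ₂ ) = atan2(0.273902, -0.029162) = 96.0772°.
λ₂ = -124.4387° + 96.0772° = -28.3615°.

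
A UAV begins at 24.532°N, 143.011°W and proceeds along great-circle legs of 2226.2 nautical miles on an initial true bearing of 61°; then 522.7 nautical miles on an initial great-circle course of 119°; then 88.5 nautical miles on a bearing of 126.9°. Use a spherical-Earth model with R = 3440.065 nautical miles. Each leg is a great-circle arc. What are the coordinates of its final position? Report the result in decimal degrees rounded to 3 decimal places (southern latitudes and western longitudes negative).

Apply the spherical direct solution leg by leg, carrying full precision between legs.
Leg 1: from (24.532°, -143.011°), δ = 2226.2/3440.065 = 0.647139 rad, θ = 61° → φ = 36.667°, λ = -101.909°.
Leg 2: from (36.667°, -101.909°), δ = 522.7/3440.065 = 0.151945 rad, θ = 119° → φ = 32.102°, λ = -92.918°.
Leg 3: from (32.102°, -92.918°), δ = 88.5/3440.065 = 0.025726 rad, θ = 126.9° → φ = 31.209°, λ = -91.540°.

latitude 31.209°, longitude -91.540°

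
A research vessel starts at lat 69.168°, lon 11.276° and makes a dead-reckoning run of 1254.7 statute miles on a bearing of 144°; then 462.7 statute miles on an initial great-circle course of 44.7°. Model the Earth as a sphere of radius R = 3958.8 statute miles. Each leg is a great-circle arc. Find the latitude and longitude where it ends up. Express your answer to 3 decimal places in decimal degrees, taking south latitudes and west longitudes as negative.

latitude 57.444°, longitude 37.756°

Apply the spherical direct solution leg by leg, carrying full precision between legs.
Leg 1: from (69.168°, 11.276°), δ = 1254.7/3958.8 = 0.316939 rad, θ = 144° → φ = 52.978°, λ = 28.989°.
Leg 2: from (52.978°, 28.989°), δ = 462.7/3958.8 = 0.116879 rad, θ = 44.7° → φ = 57.444°, λ = 37.756°.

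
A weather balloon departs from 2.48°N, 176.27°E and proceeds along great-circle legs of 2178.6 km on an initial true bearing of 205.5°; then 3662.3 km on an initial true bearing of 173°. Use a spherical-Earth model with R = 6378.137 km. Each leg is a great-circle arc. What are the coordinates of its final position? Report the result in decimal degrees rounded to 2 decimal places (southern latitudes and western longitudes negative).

latitude -47.71°, longitude 173.32°

Apply the spherical direct solution leg by leg, carrying full precision between legs.
Leg 1: from (2.48°, 176.27°), δ = 2178.6/6378.137 = 0.341573 rad, θ = 205.5° → φ = -15.15°, λ = 167.68°.
Leg 2: from (-15.15°, 167.68°), δ = 3662.3/6378.137 = 0.574196 rad, θ = 173° → φ = -47.71°, λ = 173.32°.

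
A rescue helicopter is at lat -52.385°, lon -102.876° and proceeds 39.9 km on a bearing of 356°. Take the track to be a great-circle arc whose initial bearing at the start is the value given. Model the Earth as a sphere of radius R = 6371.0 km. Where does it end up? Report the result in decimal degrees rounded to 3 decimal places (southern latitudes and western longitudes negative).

latitude -52.027°, longitude -102.917°

δ = 39.9/6371 = 0.006263 rad (0.3588°).
With φ₁ = -52.385° = -0.914291 rad and θ = 356° = 6.213372 rad:
Applying the spherical law of cosines for sides, sin φ₂ = sin φ₁ cos δ + cos φ₁ sin δ cos θ = -0.788301, so φ₂ = -52.027°.
For the longitude increment, Δλ = atan2( sin θ sin δ cos φ₁, cos δ − sin φ₁ sin φ₂ ) = atan2(-0.000267, 0.375543) = -0.041°.
λ₂ = -102.876° + -0.041° = -102.917°.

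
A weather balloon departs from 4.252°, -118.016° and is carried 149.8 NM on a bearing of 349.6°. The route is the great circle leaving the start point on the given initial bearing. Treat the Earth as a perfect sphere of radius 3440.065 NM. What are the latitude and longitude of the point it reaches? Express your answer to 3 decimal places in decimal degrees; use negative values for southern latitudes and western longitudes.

latitude 6.706°, longitude -118.469°

Central angle δ = d/R = 0.043546 rad.
Converting: φ₁ = 0.074211 rad, θ = 6.101671 rad.
Destination latitude: φ₂ = arcsin( sin φ₁ cos δ + cos φ₁ sin δ cos θ ) = arcsin(0.116772) = 6.706°.
Then Δλ = atan2(-0.007837, 0.990394) = -0.007913 rad, from sin θ sin δ cos φ₁ over cos δ − sin φ₁ sin φ₂.
λ₂ = -118.016° + -0.453° = -118.469°.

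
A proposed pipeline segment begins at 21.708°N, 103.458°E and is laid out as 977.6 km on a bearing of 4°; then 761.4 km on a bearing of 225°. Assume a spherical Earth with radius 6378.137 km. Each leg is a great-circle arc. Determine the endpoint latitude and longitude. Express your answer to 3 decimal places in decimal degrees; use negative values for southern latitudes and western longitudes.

latitude 25.521°, longitude 98.812°

Apply the spherical direct solution leg by leg, carrying full precision between legs.
Leg 1: from (21.708°, 103.458°), δ = 977.6/6378.137 = 0.153274 rad, θ = 4° → φ = 30.467°, λ = 104.166°.
Leg 2: from (30.467°, 104.166°), δ = 761.4/6378.137 = 0.119377 rad, θ = 225° → φ = 25.521°, λ = 98.812°.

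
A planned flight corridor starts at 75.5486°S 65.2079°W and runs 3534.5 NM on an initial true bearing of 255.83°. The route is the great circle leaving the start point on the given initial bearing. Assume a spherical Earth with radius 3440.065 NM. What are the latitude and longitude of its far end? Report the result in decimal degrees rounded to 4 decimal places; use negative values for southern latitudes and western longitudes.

latitude -33.5688°, longitude -160.2957°

Angular distance δ = d/R = 3534.5 / 3440.065 = 1.027452 rad.
With φ₁ = -75.5486° = -1.318572 rad and θ = 255.83° = 4.465076 rad:
sin φ₂ = sin φ₁ cos δ + cos φ₁ sin δ cos θ = (-0.968360)(0.517002) + (0.249559)(0.855984)(-0.244800) = -0.552938
φ₂ = asin(-0.552938) = -0.585886 rad = -33.5688°.
Δλ = atan2( sin θ sin δ cos φ₁ , cos δ − sin φ₁ sin φ₂ ) = atan2(-0.207119, -0.018440) = -1.659596 rad = -95.0878°.
λ₂ = -65.2079° + -95.0878° = -160.2957°.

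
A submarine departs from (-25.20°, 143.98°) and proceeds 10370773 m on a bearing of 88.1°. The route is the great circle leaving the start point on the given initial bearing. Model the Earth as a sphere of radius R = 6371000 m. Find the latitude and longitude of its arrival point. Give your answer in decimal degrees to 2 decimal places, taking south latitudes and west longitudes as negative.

The arc subtends δ = 10370773/6371000 = 1.627809 rad at the centre.
With φ₁ = -25.20° = -0.439823 rad and θ = 88.1° = 1.537635 rad:
Destination latitude: φ₂ = arcsin( sin φ₁ cos δ + cos φ₁ sin δ cos θ ) = arcsin(0.054213) = 3.11°.
For the longitude increment, Δλ = atan2( sin θ sin δ cos φ₁, cos δ − sin φ₁ sin φ₂ ) = atan2(0.902860, -0.033899) = 92.15°.
λ₂ = 143.98° + 92.15° = 236.13°, normalized to (−180°, 180°] → -123.87°.

latitude 3.11°, longitude -123.87°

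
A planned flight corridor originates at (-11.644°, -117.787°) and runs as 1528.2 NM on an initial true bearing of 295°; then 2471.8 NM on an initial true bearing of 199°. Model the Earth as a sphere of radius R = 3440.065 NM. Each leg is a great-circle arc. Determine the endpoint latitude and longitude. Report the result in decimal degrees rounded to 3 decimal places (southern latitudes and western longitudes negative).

latitude -38.733°, longitude -156.657°

Apply the spherical direct solution leg by leg, carrying full precision between legs.
Leg 1: from (-11.644°, -117.787°), δ = 1528.2/3440.065 = 0.444236 rad, θ = 295° → φ = -0.249°, λ = -140.711°.
Leg 2: from (-0.249°, -140.711°), δ = 2471.8/3440.065 = 0.718533 rad, θ = 199° → φ = -38.733°, λ = -156.657°.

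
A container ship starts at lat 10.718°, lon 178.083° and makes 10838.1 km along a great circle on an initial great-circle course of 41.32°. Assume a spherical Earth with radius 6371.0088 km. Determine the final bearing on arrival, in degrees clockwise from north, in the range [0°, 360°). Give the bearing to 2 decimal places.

final bearing 113.37°

The arc subtends δ = 10838.1/6371.0088 = 1.701159 rad at the centre.
With φ₁ = 10.718° = 0.187064 rad and θ = 41.32° = 0.721170 rad:
sin φ₂ = sin φ₁ cos δ + cos φ₁ sin δ cos θ = (0.185975)(-0.129994) + (0.982554)(0.991515)(0.751034) = 0.707494
φ₂ = asin(0.707494) = 0.785946 rad = 45.031°.
Then Δλ = atan2(0.643240, -0.261570) = 1.957018 rad, from sin θ sin δ cos φ₁ over cos δ − sin φ₁ sin φ₂.
λ₂ = 178.083° + 112.129° = 290.212°, normalized to (−180°, 180°] → -69.788°.
The forward bearing on arrival equals the back-azimuth from the destination plus 180°.
Back-azimuth from P₂ (45.03°, -69.79°) to P₁ (10.72°, 178.08°), with Δλ' = λ₁ − λ₂ = 247.87°: atan2( sin Δλ' cos φ₁ , cos φ₂ sin φ₁ − sin φ₂ cos φ₁ cos Δλ' ) = 293.37°.
Final bearing = (293.37° + 180°) mod 360° = 113.37°.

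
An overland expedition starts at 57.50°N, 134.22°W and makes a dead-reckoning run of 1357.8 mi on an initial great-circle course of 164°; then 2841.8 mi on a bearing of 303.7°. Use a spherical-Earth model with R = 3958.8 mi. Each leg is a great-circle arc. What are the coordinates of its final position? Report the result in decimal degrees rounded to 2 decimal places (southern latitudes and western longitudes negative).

latitude 48.90°, longitude 176.21°

Apply the spherical direct solution leg by leg, carrying full precision between legs.
Leg 1: from (57.50°, -134.22°), δ = 1357.8/3958.8 = 0.342983 rad, θ = 164° → φ = 38.36°, λ = -127.43°.
Leg 2: from (38.36°, -127.43°), δ = 2841.8/3958.8 = 0.717844 rad, θ = 303.7° → φ = 48.90°, λ = 176.21°.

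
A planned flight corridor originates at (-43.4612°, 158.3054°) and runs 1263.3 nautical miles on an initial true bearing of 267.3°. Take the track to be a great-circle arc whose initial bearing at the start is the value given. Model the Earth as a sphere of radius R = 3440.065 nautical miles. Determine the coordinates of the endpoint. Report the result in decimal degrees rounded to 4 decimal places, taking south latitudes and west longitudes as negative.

The arc subtends δ = 1263.3/3440.065 = 0.367231 rad at the centre.
Converting: φ₁ = -0.758541 rad, θ = 4.665265 rad.
sin φ₂ = sin φ₁ cos δ + cos φ₁ sin δ cos θ = (-0.687863)(0.933325) + (0.725840)(0.359033)(-0.047106) = -0.654276
φ₂ = asin(-0.654276) = -0.713225 rad = -40.8648°.
For the longitude increment, Δλ = atan2( sin θ sin δ cos φ₁, cos δ − sin φ₁ sin φ₂ ) = atan2(-0.260311, 0.483273) = -28.3088°.
λ₂ = 158.3054° + -28.3088° = 129.9966°.

latitude -40.8648°, longitude 129.9966°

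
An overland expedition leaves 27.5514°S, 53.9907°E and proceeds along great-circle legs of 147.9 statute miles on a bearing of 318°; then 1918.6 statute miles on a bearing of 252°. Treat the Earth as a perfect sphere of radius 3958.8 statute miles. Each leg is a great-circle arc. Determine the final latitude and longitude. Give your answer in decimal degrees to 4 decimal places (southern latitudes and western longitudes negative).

Apply the spherical direct solution leg by leg, carrying full precision between legs.
Leg 1: from (-27.5514°, 53.9907°), δ = 147.9/3958.8 = 0.037360 rad, θ = 318° → φ = -25.9516°, λ = 52.3979°.
Leg 2: from (-25.9516°, 52.3979°), δ = 1918.6/3958.8 = 0.484642 rad, θ = 252° → φ = -31.1090°, λ = 21.2322°.

latitude -31.1090°, longitude 21.2322°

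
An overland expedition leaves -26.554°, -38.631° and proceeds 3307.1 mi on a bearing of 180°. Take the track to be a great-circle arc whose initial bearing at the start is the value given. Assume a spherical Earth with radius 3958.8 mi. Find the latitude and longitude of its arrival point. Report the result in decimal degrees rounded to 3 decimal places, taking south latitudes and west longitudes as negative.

Central angle δ = d/R = 0.835379 rad.
With φ₁ = -26.554° = -0.463455 rad and θ = 180° = 3.141593 rad:
Applying the spherical law of cosines for sides, sin φ₂ = sin φ₁ cos δ + cos φ₁ sin δ cos θ = -0.963246, so φ₂ = -74.418°.
For the longitude increment, Δλ = atan2( sin θ sin δ cos φ₁, cos δ − sin φ₁ sin φ₂ ) = atan2(0.000000, 0.240286) = 0.000°.
Hence λ₂ = -38.631° + 0.000° = -38.631°.

latitude -74.418°, longitude -38.631°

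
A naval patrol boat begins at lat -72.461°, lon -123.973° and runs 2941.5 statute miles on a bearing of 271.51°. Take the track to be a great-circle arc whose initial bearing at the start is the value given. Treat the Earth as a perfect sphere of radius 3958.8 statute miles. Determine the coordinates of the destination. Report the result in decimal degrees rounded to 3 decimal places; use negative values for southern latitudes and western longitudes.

The arc subtends δ = 2941.5/3958.8 = 0.743028 rad at the centre.
Converting: φ₁ = -1.264683 rad, θ = 4.738743 rad.
Applying the spherical law of cosines for sides, sin φ₂ = sin φ₁ cos δ + cos φ₁ sin δ cos θ = -0.696816, so φ₂ = -44.172°.
Δλ = atan2( sin θ sin δ cos φ₁ , cos δ − sin φ₁ sin φ₂ ) = atan2(-0.203802, 0.072001) = -1.231196 rad = -70.542°.
λ₂ = -123.973° + -70.542° = -194.515°, normalized to (−180°, 180°] → 165.485°.

latitude -44.172°, longitude 165.485°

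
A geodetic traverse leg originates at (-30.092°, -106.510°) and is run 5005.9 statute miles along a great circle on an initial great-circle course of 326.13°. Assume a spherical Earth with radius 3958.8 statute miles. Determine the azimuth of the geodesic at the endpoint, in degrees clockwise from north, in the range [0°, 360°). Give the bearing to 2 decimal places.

final bearing 325.23°

Angular distance δ = d/R = 5005.9 / 3958.8 = 1.264499 rad.
Converting: φ₁ = -0.525204 rad, θ = 5.692042 rad.
sin φ₂ = sin φ₁ cos δ + cos φ₁ sin δ cos θ = (-0.501390)(0.301530) + (0.865221)(0.953457)(0.830304) = 0.533776
φ₂ = asin(0.533776) = 0.563060 rad = 32.261°.
Δλ = atan2( sin θ sin δ cos φ₁ , cos δ − sin φ₁ sin φ₂ ) = atan2(-0.459754, 0.569160) = -0.679464 rad = -38.930°.
λ₂ = -106.510° + -38.930° = -145.440°.
The forward bearing on arrival equals the back-azimuth from the destination plus 180°.
Back-azimuth from P₂ (32.26°, -145.44°) to P₁ (-30.09°, -106.51°), with Δλ' = λ₁ − λ₂ = 38.93°: atan2( sin Δλ' cos φ₁ , cos φ₂ sin φ₁ − sin φ₂ cos φ₁ cos Δλ' ) = 145.23°.
Final bearing = (145.23° + 180°) mod 360° = 325.23°.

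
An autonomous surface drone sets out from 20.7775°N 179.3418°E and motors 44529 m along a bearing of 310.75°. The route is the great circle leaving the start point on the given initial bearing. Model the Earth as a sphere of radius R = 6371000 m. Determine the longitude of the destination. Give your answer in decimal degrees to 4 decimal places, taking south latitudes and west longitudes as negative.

Central angle δ = d/R = 0.006989 rad.
With φ₁ = 20.7775° = 0.362636 rad and θ = 310.75° = 5.423611 rad:
sin φ₂ = sin φ₁ cos δ + cos φ₁ sin δ cos θ = (0.354740)(0.999976) + (0.934965)(0.006989)(0.652760) = 0.358997
φ₂ = asin(0.358997) = 0.367193 rad = 21.0386°.
Δλ = atan2( sin θ sin δ cos φ₁ , cos δ − sin φ₁ sin φ₂ ) = atan2(-0.004950, 0.872625) = -0.005673 rad = -0.3250°.
Hence λ₂ = 179.3418° + -0.3250° = 179.0168°.

longitude 179.0168°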